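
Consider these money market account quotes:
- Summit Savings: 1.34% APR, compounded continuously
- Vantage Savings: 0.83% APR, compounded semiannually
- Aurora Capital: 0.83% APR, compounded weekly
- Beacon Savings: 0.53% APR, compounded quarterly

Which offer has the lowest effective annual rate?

Beacon Savings

Summit Savings: e^0.0134 − 1 = 1.349%
Vantage Savings: (1 + 0.0083/2)^2 − 1 = 0.832%
Aurora Capital: (1 + 0.0083/52)^52 − 1 = 0.833%
Beacon Savings: (1 + 0.0053/4)^4 − 1 = 0.531%
The lowest effective annual rate is Beacon Savings at 0.531%.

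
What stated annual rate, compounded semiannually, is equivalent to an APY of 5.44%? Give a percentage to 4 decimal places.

5.3680%

(1 + r/2)^2 − 1 = 0.0544, so 1 + r/2 = 1.0544^(1/2).
r/2 = 0.026840, so r = 0.053680 = 5.3680%.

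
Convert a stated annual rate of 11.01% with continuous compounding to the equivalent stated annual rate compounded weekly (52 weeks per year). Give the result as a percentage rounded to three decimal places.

EAR under continuous compounding: e^0.1101 − 1 = 0.116390.
Solve (1 + r/52)^52 = 1.116390: r/52 = 1.116390^(1/52) − 1 = 0.002120, so r = 0.110217 = 11.022%.

11.022%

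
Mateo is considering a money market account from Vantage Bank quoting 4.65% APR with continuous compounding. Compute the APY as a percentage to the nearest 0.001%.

4.760%

With continuous compounding, EAR = e^0.0465 − 1.
e^0.0465 = 1.047598, so EAR = 0.047598 = 4.760%.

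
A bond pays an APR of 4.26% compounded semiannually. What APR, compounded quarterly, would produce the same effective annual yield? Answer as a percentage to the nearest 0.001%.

4.238%

EAR = (1 + 0.0426/2)^2 − 1 = 0.043054.
Solve (1 + r/4)^4 = 1.043054: r/4 = 1.043054^(1/4) − 1 = 0.010594, so r = 0.042376 = 4.238%.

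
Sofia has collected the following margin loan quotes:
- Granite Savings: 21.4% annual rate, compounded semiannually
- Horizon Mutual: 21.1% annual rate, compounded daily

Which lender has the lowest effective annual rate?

Granite Savings

Granite Savings: (1 + 0.214/2)^2 − 1 = 22.545%
Horizon Mutual: (1 + 0.211/365)^365 − 1 = 23.484%
The lowest effective annual rate is Granite Savings at 22.545%.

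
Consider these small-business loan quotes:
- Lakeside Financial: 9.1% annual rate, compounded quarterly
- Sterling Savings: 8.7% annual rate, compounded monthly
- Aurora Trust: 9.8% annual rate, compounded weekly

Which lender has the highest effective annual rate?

Lakeside Financial: (1 + 0.091/4)^4 − 1 = 9.415%
Sterling Savings: (1 + 0.087/12)^12 − 1 = 9.055%
Aurora Trust: (1 + 0.098/52)^52 − 1 = 10.286%
The highest effective annual rate is Aurora Trust at 10.286%.

Aurora Trust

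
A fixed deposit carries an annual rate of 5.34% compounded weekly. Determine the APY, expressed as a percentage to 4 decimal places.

5.4823%

EAR = (1 + 0.0534/52)^52 − 1.
= 1.054823 − 1 = 5.4823%.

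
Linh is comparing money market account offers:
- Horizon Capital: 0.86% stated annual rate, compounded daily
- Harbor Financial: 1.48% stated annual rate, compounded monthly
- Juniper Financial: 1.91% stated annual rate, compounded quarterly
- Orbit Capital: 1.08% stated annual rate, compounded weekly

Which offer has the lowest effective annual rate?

Horizon Capital

Horizon Capital: (1 + 0.0086/365)^365 − 1 = 0.864%
Harbor Financial: (1 + 0.0148/12)^12 − 1 = 1.490%
Juniper Financial: (1 + 0.0191/4)^4 − 1 = 1.924%
Orbit Capital: (1 + 0.0108/52)^52 − 1 = 1.086%
The lowest effective annual rate is Horizon Capital at 0.864%.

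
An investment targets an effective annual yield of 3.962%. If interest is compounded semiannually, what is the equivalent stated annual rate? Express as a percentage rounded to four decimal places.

3.9235%

(1 + r/2)^2 − 1 = 0.03962, so 1 + r/2 = 1.03962^(1/2).
r/2 = 0.019618, so r = 0.039235 = 3.9235%.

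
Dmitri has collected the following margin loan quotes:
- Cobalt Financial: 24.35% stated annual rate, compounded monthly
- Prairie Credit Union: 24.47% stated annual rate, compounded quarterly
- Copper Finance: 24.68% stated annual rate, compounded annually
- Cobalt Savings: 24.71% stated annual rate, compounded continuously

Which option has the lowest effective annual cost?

Copper Finance

Cobalt Financial: (1 + 0.2435/12)^12 − 1 = 27.260%
Prairie Credit Union: (1 + 0.2447/4)^4 − 1 = 26.808%
Copper Finance: compounded annually, EAR = 24.680%
Cobalt Savings: e^0.2471 − 1 = 28.031%
The lowest effective annual rate is Copper Finance at 24.680%.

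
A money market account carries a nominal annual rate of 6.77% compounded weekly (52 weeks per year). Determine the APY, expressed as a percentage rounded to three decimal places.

EAR = (1 + 0.0677/52)^52 − 1.
= (1 + 0.001302)^52 − 1 = 1.069997 − 1 = 7.000%.

7.000%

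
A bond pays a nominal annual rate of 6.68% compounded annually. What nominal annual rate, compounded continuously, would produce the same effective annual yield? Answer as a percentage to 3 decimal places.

Compounded annually, EAR = nominal = 0.066800.
Equivalent continuous rate: r = ln(1 + 0.066800) = 0.064664 = 6.466%.

6.466%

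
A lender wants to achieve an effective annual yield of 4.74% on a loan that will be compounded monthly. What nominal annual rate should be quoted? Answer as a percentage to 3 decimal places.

4.640%

(1 + r/12)^12 − 1 = 0.0474, so 1 + r/12 = 1.0474^(1/12).
r/12 = 0.003867, so r = 0.046400 = 4.640%.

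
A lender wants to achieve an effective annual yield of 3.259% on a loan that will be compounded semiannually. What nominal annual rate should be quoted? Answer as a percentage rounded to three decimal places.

3.233%

(1 + r/2)^2 − 1 = 0.03259, so 1 + r/2 = 1.03259^(1/2).
r/2 = 0.016164, so r = 0.032329 = 3.233%.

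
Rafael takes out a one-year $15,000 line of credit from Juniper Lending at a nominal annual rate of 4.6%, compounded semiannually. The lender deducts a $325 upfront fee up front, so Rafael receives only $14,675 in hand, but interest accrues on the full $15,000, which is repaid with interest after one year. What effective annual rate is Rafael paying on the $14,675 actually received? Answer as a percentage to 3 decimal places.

Amount owed after one year: 15,000 × (1 + 0.046/2)^2 = 15,000 × 1.046529 = $15,697.93.
Effective rate on net proceeds: 15,697.93 / 14,675 − 1 = 0.069706 = 6.971%.

6.971%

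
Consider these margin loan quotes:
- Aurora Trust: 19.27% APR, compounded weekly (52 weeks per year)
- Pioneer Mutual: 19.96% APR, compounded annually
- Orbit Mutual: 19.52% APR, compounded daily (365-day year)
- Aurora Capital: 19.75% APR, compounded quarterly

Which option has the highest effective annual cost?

Orbit Mutual

Aurora Trust: (1 + 0.1927/52)^52 − 1 = 21.209%
Pioneer Mutual: compounded annually, EAR = 19.960%
Orbit Mutual: (1 + 0.1952/365)^365 − 1 = 21.549%
Aurora Capital: (1 + 0.1975/4)^4 − 1 = 21.261%
The highest effective annual rate is Orbit Mutual at 21.549%.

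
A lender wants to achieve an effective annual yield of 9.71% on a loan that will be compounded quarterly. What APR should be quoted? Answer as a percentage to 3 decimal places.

(1 + r/4)^4 − 1 = 0.0971, so 1 + r/4 = 1.0971^(1/4).
r/4 = 0.023438, so r = 0.093752 = 9.375%.

9.375%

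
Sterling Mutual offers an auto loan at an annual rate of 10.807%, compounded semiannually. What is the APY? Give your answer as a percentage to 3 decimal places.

11.099%

EAR = (1 + 0.10807/2)^2 − 1.
= 1.110990 − 1 = 11.099%.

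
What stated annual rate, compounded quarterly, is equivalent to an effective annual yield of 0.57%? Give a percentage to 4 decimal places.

(1 + r/4)^4 − 1 = 0.0057, so 1 + r/4 = 1.0057^(1/4).
r/4 = 0.001422, so r = 0.005688 = 0.5688%.

0.5688%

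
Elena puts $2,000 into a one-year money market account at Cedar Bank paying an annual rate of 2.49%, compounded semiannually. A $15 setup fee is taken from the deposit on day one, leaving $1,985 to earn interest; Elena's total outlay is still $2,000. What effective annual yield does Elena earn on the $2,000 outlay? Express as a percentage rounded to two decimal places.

Value after one year: 1,985 × (1 + 0.0249/2)^2 = 1,985 × 1.025055 = $2,034.73.
Effective yield on the $2,000 outlay: 2,034.73 / 2,000 − 1 = 0.017367 = 1.74%.

1.74%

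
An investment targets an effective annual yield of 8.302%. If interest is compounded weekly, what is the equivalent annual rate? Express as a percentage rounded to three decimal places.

7.981%

(1 + r/52)^52 − 1 = 0.08302, so 1 + r/52 = 1.08302^(1/52).
r/52 = 0.001535, so r = 0.079815 = 7.981%.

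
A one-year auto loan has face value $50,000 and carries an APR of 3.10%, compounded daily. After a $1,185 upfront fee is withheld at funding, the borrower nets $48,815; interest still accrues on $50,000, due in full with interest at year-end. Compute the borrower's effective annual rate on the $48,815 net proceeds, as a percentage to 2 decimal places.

5.65%

Amount owed after one year: 50,000 × (1 + 0.0310/365)^365 = 50,000 × 1.031484 = $51,574.21.
Effective rate on net proceeds: 51,574.21 / 48,815 − 1 = 0.056524 = 5.65%.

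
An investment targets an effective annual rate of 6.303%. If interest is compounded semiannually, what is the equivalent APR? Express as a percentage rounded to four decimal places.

6.2067%

(1 + r/2)^2 − 1 = 0.06303, so 1 + r/2 = 1.06303^(1/2).
r/2 = 0.031033, so r = 0.062067 = 6.2067%.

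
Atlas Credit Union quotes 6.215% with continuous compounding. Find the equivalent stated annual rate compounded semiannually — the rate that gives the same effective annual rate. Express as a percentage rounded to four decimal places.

EAR under continuous compounding: e^0.06215 − 1 = 0.064122.
Solve (1 + r/2)^2 = 1.064122: r/2 = 1.064122^(1/2) − 1 = 0.031563, so r = 0.063126 = 6.3126%.

6.3126%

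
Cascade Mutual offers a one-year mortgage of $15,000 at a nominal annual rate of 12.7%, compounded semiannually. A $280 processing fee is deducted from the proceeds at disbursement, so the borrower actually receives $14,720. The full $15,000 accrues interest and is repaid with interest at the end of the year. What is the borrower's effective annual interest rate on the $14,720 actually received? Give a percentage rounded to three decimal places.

15.255%

Amount owed after one year: 15,000 × (1 + 0.127/2)^2 = 15,000 × 1.131032 = $16,965.48.
Effective rate on net proceeds: 16,965.48 / 14,720 − 1 = 0.152546 = 15.255%.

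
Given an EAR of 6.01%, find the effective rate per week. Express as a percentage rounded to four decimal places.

0.1123%

The per-week rate i satisfies (1 + i)^52 = 1 + 0.0601.
i = 1.0601^(1/52) − 1 = 0.0011230 = 0.1123%.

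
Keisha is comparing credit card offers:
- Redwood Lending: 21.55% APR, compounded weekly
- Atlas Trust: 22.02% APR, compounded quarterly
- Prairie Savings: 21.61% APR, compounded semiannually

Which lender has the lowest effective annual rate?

Redwood Lending: (1 + 0.2155/52)^52 − 1 = 23.993%
Atlas Trust: (1 + 0.2202/4)^4 − 1 = 23.906%
Prairie Savings: (1 + 0.2161/2)^2 − 1 = 22.777%
The lowest effective annual rate is Prairie Savings at 22.777%.

Prairie Savings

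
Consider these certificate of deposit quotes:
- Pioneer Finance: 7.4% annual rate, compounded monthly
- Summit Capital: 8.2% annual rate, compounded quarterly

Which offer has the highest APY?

Summit Capital

Pioneer Finance: (1 + 0.074/12)^12 − 1 = 7.656%
Summit Capital: (1 + 0.082/4)^4 − 1 = 8.456%
The highest effective annual rate is Summit Capital at 8.456%.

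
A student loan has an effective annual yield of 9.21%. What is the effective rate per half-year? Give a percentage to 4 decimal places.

The per-half-year rate i satisfies (1 + i)^2 = 1 + 0.0921.
i = 1.0921^(1/2) − 1 = 0.0450359 = 4.5036%.

4.5036%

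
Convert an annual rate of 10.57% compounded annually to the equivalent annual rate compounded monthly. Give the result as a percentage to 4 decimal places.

10.0900%

Compounded annually, EAR = nominal = 0.105700.
Solve (1 + r/12)^12 = 1.105700: r/12 = 1.105700^(1/12) − 1 = 0.008408, so r = 0.100900 = 10.0900%.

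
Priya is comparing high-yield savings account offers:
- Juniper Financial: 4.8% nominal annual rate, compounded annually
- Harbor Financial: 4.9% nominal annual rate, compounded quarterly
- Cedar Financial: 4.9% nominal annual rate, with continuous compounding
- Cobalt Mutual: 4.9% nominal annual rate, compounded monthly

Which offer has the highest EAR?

Juniper Financial: compounded annually, EAR = 4.800%
Harbor Financial: (1 + 0.049/4)^4 − 1 = 4.991%
Cedar Financial: e^0.049 − 1 = 5.022%
Cobalt Mutual: (1 + 0.049/12)^12 − 1 = 5.012%
The highest effective annual rate is Cedar Financial at 5.022%.

Cedar Financial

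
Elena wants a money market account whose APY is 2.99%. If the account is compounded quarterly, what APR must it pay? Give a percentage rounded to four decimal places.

(1 + r/4)^4 − 1 = 0.0299, so 1 + r/4 = 1.0299^(1/4).
r/4 = 0.007393, so r = 0.029570 = 2.9570%.

2.9570%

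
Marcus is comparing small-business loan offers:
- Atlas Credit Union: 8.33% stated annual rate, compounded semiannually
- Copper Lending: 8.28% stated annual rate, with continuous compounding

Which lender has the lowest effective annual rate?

Atlas Credit Union: (1 + 0.0833/2)^2 − 1 = 8.503%
Copper Lending: e^0.0828 − 1 = 8.632%
The lowest effective annual rate is Atlas Credit Union at 8.503%.

Atlas Credit Union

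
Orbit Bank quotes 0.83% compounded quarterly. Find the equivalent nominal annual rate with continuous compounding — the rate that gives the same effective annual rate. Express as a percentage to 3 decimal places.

EAR = (1 + 0.0083/4)^4 − 1 = 0.008326.
Equivalent continuous rate: r = ln(1 + 0.008326) = 0.008291 = 0.829%.

0.829%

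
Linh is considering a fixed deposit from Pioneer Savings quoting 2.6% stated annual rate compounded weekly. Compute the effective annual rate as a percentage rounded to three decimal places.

2.633%

EAR = (1 + 0.026/52)^52 − 1.
= 1.026334 − 1 = 2.633%.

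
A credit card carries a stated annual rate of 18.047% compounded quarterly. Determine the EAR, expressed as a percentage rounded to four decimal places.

19.3055%

EAR = (1 + 0.18047/4)^4 − 1.
= (1 + 0.045118)^4 − 1 = 1.193055 − 1 = 19.3055%.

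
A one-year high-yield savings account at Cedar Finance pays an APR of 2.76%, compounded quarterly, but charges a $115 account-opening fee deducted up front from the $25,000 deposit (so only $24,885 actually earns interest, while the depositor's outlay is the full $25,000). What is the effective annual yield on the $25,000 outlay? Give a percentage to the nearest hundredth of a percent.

Value after one year: 24,885 × (1 + 0.0276/4)^4 = 24,885 × 1.027887 = $25,578.97.
Effective yield on the $25,000 outlay: 25,578.97 / 25,000 − 1 = 0.023159 = 2.32%.

2.32%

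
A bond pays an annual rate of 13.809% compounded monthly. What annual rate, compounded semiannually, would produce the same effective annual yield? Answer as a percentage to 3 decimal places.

EAR = (1 + 0.13809/12)^12 − 1 = 0.147174.
Solve (1 + r/2)^2 = 1.147174: r/2 = 1.147174^(1/2) − 1 = 0.071062, so r = 0.142124 = 14.212%.

14.212%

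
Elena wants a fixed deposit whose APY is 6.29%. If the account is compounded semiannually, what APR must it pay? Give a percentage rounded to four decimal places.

6.1941%

(1 + r/2)^2 − 1 = 0.0629, so 1 + r/2 = 1.0629^(1/2).
r/2 = 0.030970, so r = 0.061941 = 6.1941%.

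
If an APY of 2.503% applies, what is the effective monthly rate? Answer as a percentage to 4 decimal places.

0.2062%

The per-month rate i satisfies (1 + i)^12 = 1 + 0.02503.
i = 1.02503^(1/12) − 1 = 0.0020623 = 0.2062%.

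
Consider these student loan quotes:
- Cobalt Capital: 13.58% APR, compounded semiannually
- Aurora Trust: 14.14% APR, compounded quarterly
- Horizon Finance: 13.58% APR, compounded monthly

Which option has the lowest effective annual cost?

Cobalt Capital

Cobalt Capital: (1 + 0.1358/2)^2 − 1 = 14.041%
Aurora Trust: (1 + 0.1414/4)^4 − 1 = 14.908%
Horizon Finance: (1 + 0.1358/12)^12 − 1 = 14.458%
The lowest effective annual rate is Cobalt Capital at 14.041%.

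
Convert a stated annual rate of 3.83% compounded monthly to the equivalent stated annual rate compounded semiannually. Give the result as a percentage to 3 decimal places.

3.861%

EAR = (1 + 0.0383/12)^12 − 1 = 0.038980.
Solve (1 + r/2)^2 = 1.038980: r/2 = 1.038980^(1/2) − 1 = 0.019303, so r = 0.038607 = 3.861%.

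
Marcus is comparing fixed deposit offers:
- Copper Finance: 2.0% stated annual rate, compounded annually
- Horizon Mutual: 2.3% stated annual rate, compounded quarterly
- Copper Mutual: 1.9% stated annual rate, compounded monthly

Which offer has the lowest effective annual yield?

Copper Finance: compounded annually, EAR = 2.000%
Horizon Mutual: (1 + 0.023/4)^4 − 1 = 2.320%
Copper Mutual: (1 + 0.019/12)^12 − 1 = 1.917%
The lowest effective annual rate is Copper Mutual at 1.917%.

Copper Mutual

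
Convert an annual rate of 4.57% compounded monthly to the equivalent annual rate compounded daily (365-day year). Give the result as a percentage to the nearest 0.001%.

EAR = (1 + 0.0457/12)^12 − 1 = 0.046669.
Solve (1 + r/365)^365 = 1.046669: r/365 = 1.046669^(1/365) − 1 = 0.000125, so r = 0.045616 = 4.562%.

4.562%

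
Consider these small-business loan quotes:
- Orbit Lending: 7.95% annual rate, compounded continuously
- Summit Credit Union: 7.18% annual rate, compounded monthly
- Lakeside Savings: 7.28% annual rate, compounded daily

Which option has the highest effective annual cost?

Orbit Lending

Orbit Lending: e^0.0795 − 1 = 8.275%
Summit Credit Union: (1 + 0.0718/12)^12 − 1 = 7.421%
Lakeside Savings: (1 + 0.0728/365)^365 − 1 = 7.551%
The highest effective annual rate is Orbit Lending at 8.275%.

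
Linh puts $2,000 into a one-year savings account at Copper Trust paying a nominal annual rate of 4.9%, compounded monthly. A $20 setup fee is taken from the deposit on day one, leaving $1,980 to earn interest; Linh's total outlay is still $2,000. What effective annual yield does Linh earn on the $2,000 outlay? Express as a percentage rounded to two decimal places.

Value after one year: 1,980 × (1 + 0.049/12)^12 = 1,980 × 1.050116 = $2,079.23.
Effective yield on the $2,000 outlay: 2,079.23 / 2,000 − 1 = 0.039614 = 3.96%.

3.96%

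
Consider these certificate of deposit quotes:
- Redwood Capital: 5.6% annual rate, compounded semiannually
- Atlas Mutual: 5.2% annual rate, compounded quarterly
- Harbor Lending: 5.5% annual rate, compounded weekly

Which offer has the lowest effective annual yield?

Atlas Mutual

Redwood Capital: (1 + 0.056/2)^2 − 1 = 5.678%
Atlas Mutual: (1 + 0.052/4)^4 − 1 = 5.302%
Harbor Lending: (1 + 0.055/52)^52 − 1 = 5.651%
The lowest effective annual rate is Atlas Mutual at 5.302%.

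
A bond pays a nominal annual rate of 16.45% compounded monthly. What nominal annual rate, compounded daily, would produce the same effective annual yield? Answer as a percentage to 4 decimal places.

EAR = (1 + 0.1645/12)^12 − 1 = 0.177487.
Solve (1 + r/365)^365 = 1.177487: r/365 = 1.177487^(1/365) − 1 = 0.000448, so r = 0.163419 = 16.3419%.

16.3419%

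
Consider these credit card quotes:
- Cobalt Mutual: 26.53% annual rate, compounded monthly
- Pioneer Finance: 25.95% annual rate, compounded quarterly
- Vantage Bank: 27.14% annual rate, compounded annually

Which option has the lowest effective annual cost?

Vantage Bank

Cobalt Mutual: (1 + 0.2653/12)^12 − 1 = 30.006%
Pioneer Finance: (1 + 0.2595/4)^4 − 1 = 28.586%
Vantage Bank: compounded annually, EAR = 27.140%
The lowest effective annual rate is Vantage Bank at 27.140%.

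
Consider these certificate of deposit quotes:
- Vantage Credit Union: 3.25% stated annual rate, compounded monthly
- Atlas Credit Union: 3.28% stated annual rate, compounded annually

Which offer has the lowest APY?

Atlas Credit Union

Vantage Credit Union: (1 + 0.0325/12)^12 − 1 = 3.299%
Atlas Credit Union: compounded annually, EAR = 3.280%
The lowest effective annual rate is Atlas Credit Union at 3.280%.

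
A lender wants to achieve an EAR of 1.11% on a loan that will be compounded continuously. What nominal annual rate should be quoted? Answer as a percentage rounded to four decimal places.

Continuous: nominal r satisfies e^r − 1 = 0.0111.
r = ln(1 + 0.0111) = ln(1.0111) = 0.011039 = 1.1039%.

1.1039%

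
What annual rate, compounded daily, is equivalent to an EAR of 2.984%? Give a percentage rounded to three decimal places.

(1 + r/365)^365 − 1 = 0.02984, so 1 + r/365 = 1.02984^(1/365).
r/365 = 0.000081, so r = 0.029405 = 2.940%.

2.940%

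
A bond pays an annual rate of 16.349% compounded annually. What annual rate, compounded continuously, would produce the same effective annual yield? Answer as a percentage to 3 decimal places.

15.142%

Compounded annually, EAR = nominal = 0.163490.
Equivalent continuous rate: r = ln(1 + 0.163490) = 0.151424 = 15.142%.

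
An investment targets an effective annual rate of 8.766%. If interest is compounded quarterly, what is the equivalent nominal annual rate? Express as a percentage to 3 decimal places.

8.492%

(1 + r/4)^4 − 1 = 0.08766, so 1 + r/4 = 1.08766^(1/4).
r/4 = 0.021229, so r = 0.084917 = 8.492%.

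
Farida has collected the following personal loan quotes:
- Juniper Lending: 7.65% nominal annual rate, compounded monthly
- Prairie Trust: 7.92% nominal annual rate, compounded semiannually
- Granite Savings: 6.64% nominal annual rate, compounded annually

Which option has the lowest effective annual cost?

Granite Savings

Juniper Lending: (1 + 0.0765/12)^12 − 1 = 7.924%
Prairie Trust: (1 + 0.0792/2)^2 − 1 = 8.077%
Granite Savings: compounded annually, EAR = 6.640%
The lowest effective annual rate is Granite Savings at 6.640%.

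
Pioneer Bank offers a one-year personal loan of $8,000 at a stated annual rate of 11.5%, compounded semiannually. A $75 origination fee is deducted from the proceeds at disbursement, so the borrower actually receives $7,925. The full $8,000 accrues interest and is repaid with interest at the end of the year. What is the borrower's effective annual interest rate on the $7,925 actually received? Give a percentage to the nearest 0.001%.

12.889%

Amount owed after one year: 8,000 × (1 + 0.115/2)^2 = 8,000 × 1.118306 = $8,946.45.
Effective rate on net proceeds: 8,946.45 / 7,925 − 1 = 0.128890 = 12.889%.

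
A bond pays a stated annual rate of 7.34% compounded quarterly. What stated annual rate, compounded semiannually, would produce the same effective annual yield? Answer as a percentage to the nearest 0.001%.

7.407%

EAR = (1 + 0.0734/4)^4 − 1 = 0.075445.
Solve (1 + r/2)^2 = 1.075445: r/2 = 1.075445^(1/2) − 1 = 0.037037, so r = 0.074073 = 7.407%.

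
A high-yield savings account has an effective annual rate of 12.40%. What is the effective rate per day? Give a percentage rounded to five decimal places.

0.03203%

The per-day rate i satisfies (1 + i)^365 = 1 + 0.1240.
i = 1.1240^(1/365) − 1 = 0.0003203 = 0.03203%.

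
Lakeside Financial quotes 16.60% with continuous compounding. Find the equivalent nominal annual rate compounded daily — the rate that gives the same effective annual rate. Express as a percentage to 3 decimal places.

16.604%

EAR under continuous compounding: e^0.1660 − 1 = 0.180573.
Solve (1 + r/365)^365 = 1.180573: r/365 = 1.180573^(1/365) − 1 = 0.000455, so r = 0.166038 = 16.604%.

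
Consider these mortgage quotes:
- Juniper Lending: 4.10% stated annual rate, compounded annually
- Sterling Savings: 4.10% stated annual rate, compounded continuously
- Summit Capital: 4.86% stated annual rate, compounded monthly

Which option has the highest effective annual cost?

Juniper Lending: compounded annually, EAR = 4.100%
Sterling Savings: e^0.0410 − 1 = 4.185%
Summit Capital: (1 + 0.0486/12)^12 − 1 = 4.970%
The highest effective annual rate is Summit Capital at 4.970%.

Summit Capital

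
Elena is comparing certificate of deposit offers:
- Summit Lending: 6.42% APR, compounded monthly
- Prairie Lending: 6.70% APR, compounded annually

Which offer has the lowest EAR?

Summit Lending: (1 + 0.0642/12)^12 − 1 = 6.612%
Prairie Lending: compounded annually, EAR = 6.700%
The lowest effective annual rate is Summit Lending at 6.612%.

Summit Lending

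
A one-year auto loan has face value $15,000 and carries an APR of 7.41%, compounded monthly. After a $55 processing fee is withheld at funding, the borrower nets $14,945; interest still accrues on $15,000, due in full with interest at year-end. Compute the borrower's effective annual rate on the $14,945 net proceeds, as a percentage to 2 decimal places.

8.06%

Amount owed after one year: 15,000 × (1 + 0.0741/12)^12 = 15,000 × 1.076669 = $16,150.04.
Effective rate on net proceeds: 16,150.04 / 14,945 − 1 = 0.080631 = 8.06%.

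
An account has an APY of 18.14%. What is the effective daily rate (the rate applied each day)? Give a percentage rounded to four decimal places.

The per-day rate i satisfies (1 + i)^365 = 1 + 0.1814.
i = 1.1814^(1/365) − 1 = 0.0004568 = 0.0457%.

0.0457%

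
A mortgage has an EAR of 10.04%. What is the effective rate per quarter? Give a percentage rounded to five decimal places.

2.42068%

The per-quarter rate i satisfies (1 + i)^4 = 1 + 0.1004.
i = 1.1004^(1/4) − 1 = 0.0242068 = 2.42068%.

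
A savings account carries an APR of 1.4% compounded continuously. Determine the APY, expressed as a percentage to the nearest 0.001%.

With continuous compounding, EAR = e^0.014 − 1.
e^0.014 = 1.014098, so EAR = 0.014098 = 1.410%.

1.410%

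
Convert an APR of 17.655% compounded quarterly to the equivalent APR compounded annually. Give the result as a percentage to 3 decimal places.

18.859%

EAR = (1 + 0.17655/4)^4 − 1 = 0.188586.
Compounded annually, the equivalent nominal rate is the EAR itself: 18.859%.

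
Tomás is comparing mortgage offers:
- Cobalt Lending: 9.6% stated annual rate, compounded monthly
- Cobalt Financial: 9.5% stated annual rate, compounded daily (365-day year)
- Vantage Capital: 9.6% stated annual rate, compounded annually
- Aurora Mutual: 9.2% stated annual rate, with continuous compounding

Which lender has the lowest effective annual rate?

Cobalt Lending: (1 + 0.096/12)^12 − 1 = 10.034%
Cobalt Financial: (1 + 0.095/365)^365 − 1 = 9.965%
Vantage Capital: compounded annually, EAR = 9.600%
Aurora Mutual: e^0.092 − 1 = 9.636%
The lowest effective annual rate is Vantage Capital at 9.600%.

Vantage Capital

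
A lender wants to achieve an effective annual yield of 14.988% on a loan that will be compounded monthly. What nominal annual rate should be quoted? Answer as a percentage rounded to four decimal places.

(1 + r/12)^12 − 1 = 0.14988, so 1 + r/12 = 1.14988^(1/12).
r/12 = 0.011706, so r = 0.140473 = 14.0473%.

14.0473%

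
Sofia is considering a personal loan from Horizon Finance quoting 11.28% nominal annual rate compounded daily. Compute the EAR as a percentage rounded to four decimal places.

EAR = (1 + 0.1128/365)^365 − 1.
= (1 + 0.000309)^365 − 1 = 1.119389 − 1 = 11.9389%.

11.9389%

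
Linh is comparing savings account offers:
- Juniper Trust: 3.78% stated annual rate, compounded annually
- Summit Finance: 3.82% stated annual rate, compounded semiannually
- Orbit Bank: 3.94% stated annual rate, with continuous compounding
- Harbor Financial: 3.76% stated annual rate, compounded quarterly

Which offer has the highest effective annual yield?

Juniper Trust: compounded annually, EAR = 3.780%
Summit Finance: (1 + 0.0382/2)^2 − 1 = 3.856%
Orbit Bank: e^0.0394 − 1 = 4.019%
Harbor Financial: (1 + 0.0376/4)^4 − 1 = 3.813%
The highest effective annual rate is Orbit Bank at 4.019%.

Orbit Bank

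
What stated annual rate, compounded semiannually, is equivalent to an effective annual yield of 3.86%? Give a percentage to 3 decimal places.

(1 + r/2)^2 − 1 = 0.0386, so 1 + r/2 = 1.0386^(1/2).
r/2 = 0.019117, so r = 0.038235 = 3.823%.

3.823%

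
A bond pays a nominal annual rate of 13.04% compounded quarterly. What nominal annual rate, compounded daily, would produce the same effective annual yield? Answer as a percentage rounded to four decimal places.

12.8342%

EAR = (1 + 0.1304/4)^4 − 1 = 0.136916.
Solve (1 + r/365)^365 = 1.136916: r/365 = 1.136916^(1/365) − 1 = 0.000352, so r = 0.128342 = 12.8342%.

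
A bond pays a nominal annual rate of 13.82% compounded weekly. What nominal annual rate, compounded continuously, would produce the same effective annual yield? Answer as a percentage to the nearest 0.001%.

EAR = (1 + 0.1382/52)^52 − 1 = 0.147995.
Equivalent continuous rate: r = ln(1 + 0.147995) = 0.138017 = 13.802%.

13.802%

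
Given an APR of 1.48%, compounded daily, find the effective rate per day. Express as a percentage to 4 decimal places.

With a nominal annual rate compounded daily, the periodic rate is the nominal rate divided by 365.
i = 0.0148 / 365 = 0.0000405 = 0.0041%.

0.0041%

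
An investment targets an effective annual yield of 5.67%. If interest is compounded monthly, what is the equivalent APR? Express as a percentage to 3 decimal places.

(1 + r/12)^12 − 1 = 0.0567, so 1 + r/12 = 1.0567^(1/12).
r/12 = 0.004606, so r = 0.055278 = 5.528%.

5.528%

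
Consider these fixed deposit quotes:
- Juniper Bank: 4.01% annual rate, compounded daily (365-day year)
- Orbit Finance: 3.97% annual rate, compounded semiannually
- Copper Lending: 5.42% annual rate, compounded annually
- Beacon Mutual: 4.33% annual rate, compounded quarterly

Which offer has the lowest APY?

Orbit Finance

Juniper Bank: (1 + 0.0401/365)^365 − 1 = 4.091%
Orbit Finance: (1 + 0.0397/2)^2 − 1 = 4.009%
Copper Lending: compounded annually, EAR = 5.420%
Beacon Mutual: (1 + 0.0433/4)^4 − 1 = 4.401%
The lowest effective annual rate is Orbit Finance at 4.009%.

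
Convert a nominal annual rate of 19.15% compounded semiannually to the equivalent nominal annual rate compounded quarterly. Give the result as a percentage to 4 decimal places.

EAR = (1 + 0.1915/2)^2 − 1 = 0.200668.
Solve (1 + r/4)^4 = 1.200668: r/4 = 1.200668^(1/4) − 1 = 0.046781, so r = 0.187123 = 18.7123%.

18.7123%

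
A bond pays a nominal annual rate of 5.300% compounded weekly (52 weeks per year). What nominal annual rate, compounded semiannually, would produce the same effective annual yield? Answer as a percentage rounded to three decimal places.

EAR = (1 + 0.05300/52)^52 − 1 = 0.054401.
Solve (1 + r/2)^2 = 1.054401: r/2 = 1.054401^(1/2) − 1 = 0.026840, so r = 0.053681 = 5.368%.

5.368%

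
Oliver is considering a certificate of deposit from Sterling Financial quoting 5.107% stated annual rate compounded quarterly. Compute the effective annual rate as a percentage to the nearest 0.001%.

5.206%

EAR = (1 + 0.05107/4)^4 − 1.
= 1.052056 − 1 = 5.206%.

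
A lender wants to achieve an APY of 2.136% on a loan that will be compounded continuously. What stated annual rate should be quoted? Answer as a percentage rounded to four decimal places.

2.1135%

Continuous: nominal r satisfies e^r − 1 = 0.02136.
r = ln(1 + 0.02136) = ln(1.02136) = 0.021135 = 2.1135%.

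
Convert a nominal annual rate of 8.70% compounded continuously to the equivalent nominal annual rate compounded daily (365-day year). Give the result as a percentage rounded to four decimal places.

EAR under continuous compounding: e^0.0870 − 1 = 0.090897.
Solve (1 + r/365)^365 = 1.090897: r/365 = 1.090897^(1/365) − 1 = 0.000238, so r = 0.087010 = 8.7010%.

8.7010%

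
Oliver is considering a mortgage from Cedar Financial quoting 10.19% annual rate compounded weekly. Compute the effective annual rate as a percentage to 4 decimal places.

10.7162%

EAR = (1 + 0.1019/52)^52 − 1.
= (1 + 0.001960)^52 − 1 = 1.107162 − 1 = 10.7162%.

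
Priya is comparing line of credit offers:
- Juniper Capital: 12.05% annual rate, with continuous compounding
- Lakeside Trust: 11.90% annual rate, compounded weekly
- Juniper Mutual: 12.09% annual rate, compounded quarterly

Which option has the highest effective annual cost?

Juniper Capital: e^0.1205 − 1 = 12.806%
Lakeside Trust: (1 + 0.1190/52)^52 − 1 = 12.622%
Juniper Mutual: (1 + 0.1209/4)^4 − 1 = 12.649%
The highest effective annual rate is Juniper Capital at 12.806%.

Juniper Capital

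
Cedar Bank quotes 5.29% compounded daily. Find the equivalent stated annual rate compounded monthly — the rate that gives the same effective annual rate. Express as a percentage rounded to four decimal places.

EAR = (1 + 0.0529/365)^365 − 1 = 0.054320.
Solve (1 + r/12)^12 = 1.054320: r/12 = 1.054320^(1/12) − 1 = 0.004418, so r = 0.053013 = 5.3013%.

5.3013%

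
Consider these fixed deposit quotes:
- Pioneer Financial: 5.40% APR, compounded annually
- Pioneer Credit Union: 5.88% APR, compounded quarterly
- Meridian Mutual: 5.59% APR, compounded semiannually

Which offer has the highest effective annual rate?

Pioneer Financial: compounded annually, EAR = 5.400%
Pioneer Credit Union: (1 + 0.0588/4)^4 − 1 = 6.011%
Meridian Mutual: (1 + 0.0559/2)^2 − 1 = 5.668%
The highest effective annual rate is Pioneer Credit Union at 6.011%.

Pioneer Credit Union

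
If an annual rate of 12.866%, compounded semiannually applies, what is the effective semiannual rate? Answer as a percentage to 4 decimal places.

With a nominal annual rate compounded semiannually, the periodic rate is the nominal rate divided by 2.
i = 0.12866 / 2 = 0.0643300 = 6.4330%.

6.4330%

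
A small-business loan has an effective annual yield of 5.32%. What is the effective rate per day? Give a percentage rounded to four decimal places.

0.0142%

The per-day rate i satisfies (1 + i)^365 = 1 + 0.0532.
i = 1.0532^(1/365) − 1 = 0.0001420 = 0.0142%.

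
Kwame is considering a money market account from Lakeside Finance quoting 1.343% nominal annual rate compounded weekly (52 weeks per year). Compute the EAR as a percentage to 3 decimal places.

1.352%

EAR = (1 + 0.01343/52)^52 − 1.
= (1 + 0.000258)^52 − 1 = 1.013519 − 1 = 1.352%.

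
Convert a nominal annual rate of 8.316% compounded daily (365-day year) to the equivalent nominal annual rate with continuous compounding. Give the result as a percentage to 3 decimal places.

EAR = (1 + 0.08316/365)^365 − 1 = 0.086705.
Equivalent continuous rate: r = ln(1 + 0.086705) = 0.083151 = 8.315%.

8.315%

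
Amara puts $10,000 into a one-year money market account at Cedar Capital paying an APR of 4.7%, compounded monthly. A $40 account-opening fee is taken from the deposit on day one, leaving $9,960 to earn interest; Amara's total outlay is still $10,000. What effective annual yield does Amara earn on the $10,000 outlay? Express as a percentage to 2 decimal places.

4.38%

Value after one year: 9,960 × (1 + 0.047/12)^12 = 9,960 × 1.048026 = $10,438.34.
Effective yield on the $10,000 outlay: 10,438.34 / 10,000 − 1 = 0.043834 = 4.38%.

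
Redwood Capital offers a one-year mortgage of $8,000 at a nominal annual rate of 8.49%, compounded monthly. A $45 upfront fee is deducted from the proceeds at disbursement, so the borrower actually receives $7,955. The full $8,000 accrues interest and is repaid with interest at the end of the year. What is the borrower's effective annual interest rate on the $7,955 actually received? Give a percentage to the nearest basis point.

9.44%

Amount owed after one year: 8,000 × (1 + 0.0849/12)^12 = 8,000 × 1.088283 = $8,706.26.
Effective rate on net proceeds: 8,706.26 / 7,955 − 1 = 0.094439 = 9.44%.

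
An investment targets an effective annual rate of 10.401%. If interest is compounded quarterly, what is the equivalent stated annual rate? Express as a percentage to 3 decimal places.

(1 + r/4)^4 − 1 = 0.10401, so 1 + r/4 = 1.10401^(1/4).
r/4 = 0.025046, so r = 0.100183 = 10.018%.

10.018%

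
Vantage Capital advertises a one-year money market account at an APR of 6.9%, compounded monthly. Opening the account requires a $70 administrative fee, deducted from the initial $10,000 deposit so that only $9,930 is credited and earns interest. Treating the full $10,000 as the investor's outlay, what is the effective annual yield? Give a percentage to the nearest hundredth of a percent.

Value after one year: 9,930 × (1 + 0.069/12)^12 = 9,930 × 1.071224 = $10,637.26.
Effective yield on the $10,000 outlay: 10,637.26 / 10,000 − 1 = 0.063726 = 6.37%.

6.37%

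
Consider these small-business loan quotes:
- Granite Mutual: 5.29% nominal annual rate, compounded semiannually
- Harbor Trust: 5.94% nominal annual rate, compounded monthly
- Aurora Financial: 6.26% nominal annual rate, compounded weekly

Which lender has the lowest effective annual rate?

Granite Mutual: (1 + 0.0529/2)^2 − 1 = 5.360%
Harbor Trust: (1 + 0.0594/12)^12 − 1 = 6.104%
Aurora Financial: (1 + 0.0626/52)^52 − 1 = 6.456%
The lowest effective annual rate is Granite Mutual at 5.360%.

Granite Mutual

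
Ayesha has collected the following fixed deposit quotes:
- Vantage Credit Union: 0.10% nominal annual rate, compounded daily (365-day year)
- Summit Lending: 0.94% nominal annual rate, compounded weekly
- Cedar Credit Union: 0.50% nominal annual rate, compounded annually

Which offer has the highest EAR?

Summit Lending

Vantage Credit Union: (1 + 0.0010/365)^365 − 1 = 0.100%
Summit Lending: (1 + 0.0094/52)^52 − 1 = 0.944%
Cedar Credit Union: compounded annually, EAR = 0.500%
The highest effective annual rate is Summit Lending at 0.944%.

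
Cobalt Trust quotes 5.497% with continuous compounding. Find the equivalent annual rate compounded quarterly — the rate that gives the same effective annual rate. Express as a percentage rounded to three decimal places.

EAR under continuous compounding: e^0.05497 − 1 = 0.056509.
Solve (1 + r/4)^4 = 1.056509: r/4 = 1.056509^(1/4) − 1 = 0.013837, so r = 0.055349 = 5.535%.

5.535%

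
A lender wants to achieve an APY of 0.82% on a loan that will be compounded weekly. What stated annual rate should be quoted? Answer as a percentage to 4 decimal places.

0.8167%

(1 + r/52)^52 − 1 = 0.0082, so 1 + r/52 = 1.0082^(1/52).
r/52 = 0.000157, so r = 0.008167 = 0.8167%.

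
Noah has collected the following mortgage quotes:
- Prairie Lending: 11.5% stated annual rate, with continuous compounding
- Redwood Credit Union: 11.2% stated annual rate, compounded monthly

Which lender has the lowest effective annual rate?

Redwood Credit Union

Prairie Lending: e^0.115 − 1 = 12.187%
Redwood Credit Union: (1 + 0.112/12)^12 − 1 = 11.793%
The lowest effective annual rate is Redwood Credit Union at 11.793%.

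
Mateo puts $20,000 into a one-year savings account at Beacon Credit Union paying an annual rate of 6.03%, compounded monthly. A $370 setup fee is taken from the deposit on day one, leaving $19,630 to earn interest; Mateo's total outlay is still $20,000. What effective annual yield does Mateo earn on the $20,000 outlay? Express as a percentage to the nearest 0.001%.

4.235%

Value after one year: 19,630 × (1 + 0.0603/12)^12 = 19,630 × 1.061995 = $20,846.96.
Effective yield on the $20,000 outlay: 20,846.96 / 20,000 − 1 = 0.042348 = 4.235%.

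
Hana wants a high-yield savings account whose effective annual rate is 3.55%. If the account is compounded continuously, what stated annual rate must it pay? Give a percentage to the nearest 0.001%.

Continuous: nominal r satisfies e^r − 1 = 0.0355.
r = ln(1 + 0.0355) = ln(1.0355) = 0.034884 = 3.488%.

3.488%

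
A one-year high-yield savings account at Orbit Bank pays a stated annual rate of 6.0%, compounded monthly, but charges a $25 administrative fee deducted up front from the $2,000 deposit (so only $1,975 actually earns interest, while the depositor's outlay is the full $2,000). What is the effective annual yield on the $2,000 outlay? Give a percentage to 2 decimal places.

Value after one year: 1,975 × (1 + 0.060/12)^12 = 1,975 × 1.061678 = $2,096.81.
Effective yield on the $2,000 outlay: 2,096.81 / 2,000 − 1 = 0.048407 = 4.84%.

4.84%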